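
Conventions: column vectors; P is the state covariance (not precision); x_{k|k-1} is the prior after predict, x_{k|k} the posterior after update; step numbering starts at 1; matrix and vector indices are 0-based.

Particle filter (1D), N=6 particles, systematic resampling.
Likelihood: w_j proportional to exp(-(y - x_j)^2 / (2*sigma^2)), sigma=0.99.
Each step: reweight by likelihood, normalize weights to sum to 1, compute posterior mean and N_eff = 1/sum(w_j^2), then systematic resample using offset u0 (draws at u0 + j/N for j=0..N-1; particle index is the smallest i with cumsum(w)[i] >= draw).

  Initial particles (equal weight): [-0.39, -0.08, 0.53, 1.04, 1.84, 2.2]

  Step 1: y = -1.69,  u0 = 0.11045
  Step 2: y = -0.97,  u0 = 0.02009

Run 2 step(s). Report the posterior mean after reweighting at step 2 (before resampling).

step 1: w=[0.5317, 0.3356, 0.1019, 0.0281, 0.0022, 0.0006]  mean=-0.1457  Neff=2.4602  idx=[0, 0, 0, 1, 1, 2]
step 2: w=[0.2015, 0.2015, 0.2015, 0.1597, 0.1597, 0.0759]  mean=-0.2211  Neff=5.5977  idx=[0, 0, 1, 2, 3, 4]

post_mean = -0.2211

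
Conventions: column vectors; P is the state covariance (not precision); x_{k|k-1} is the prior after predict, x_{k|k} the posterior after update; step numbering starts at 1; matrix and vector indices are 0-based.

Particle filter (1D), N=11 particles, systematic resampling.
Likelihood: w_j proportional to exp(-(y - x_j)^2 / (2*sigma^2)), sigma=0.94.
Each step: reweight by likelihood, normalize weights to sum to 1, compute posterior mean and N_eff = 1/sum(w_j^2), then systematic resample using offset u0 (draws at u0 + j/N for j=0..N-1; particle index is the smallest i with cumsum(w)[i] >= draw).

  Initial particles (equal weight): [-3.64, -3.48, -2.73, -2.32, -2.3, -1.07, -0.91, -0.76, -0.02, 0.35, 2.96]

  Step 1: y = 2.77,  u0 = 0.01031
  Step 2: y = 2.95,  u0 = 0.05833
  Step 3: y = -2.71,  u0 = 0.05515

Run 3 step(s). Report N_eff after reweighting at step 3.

N_eff = 11.0000

step 1: w=[0.0000, 0.0000, 0.0000, 0.0000, 0.0000, 0.0002, 0.0005, 0.0008, 0.0119, 0.0353, 0.9513]  mean=2.8266  Neff=1.1033  idx=[8, 10, 10, 10, 10, 10, 10, 10, 10, 10, 10]
step 2: w=[0.0007, 0.0999, 0.0999, 0.0999, 0.0999, 0.0999, 0.0999, 0.0999, 0.0999, 0.0999, 0.0999]  mean=2.9580  Neff=10.0136  idx=[1, 2, 3, 4, 5, 6, 7, 7, 8, 9, 10]
step 3: w=[0.0909, 0.0909, 0.0909, 0.0909, 0.0909, 0.0909, 0.0909, 0.0909, 0.0909, 0.0909, 0.0909]  mean=2.9600  Neff=11.0000  idx=[0, 1, 2, 3, 4, 5, 6, 7, 8, 9, 10]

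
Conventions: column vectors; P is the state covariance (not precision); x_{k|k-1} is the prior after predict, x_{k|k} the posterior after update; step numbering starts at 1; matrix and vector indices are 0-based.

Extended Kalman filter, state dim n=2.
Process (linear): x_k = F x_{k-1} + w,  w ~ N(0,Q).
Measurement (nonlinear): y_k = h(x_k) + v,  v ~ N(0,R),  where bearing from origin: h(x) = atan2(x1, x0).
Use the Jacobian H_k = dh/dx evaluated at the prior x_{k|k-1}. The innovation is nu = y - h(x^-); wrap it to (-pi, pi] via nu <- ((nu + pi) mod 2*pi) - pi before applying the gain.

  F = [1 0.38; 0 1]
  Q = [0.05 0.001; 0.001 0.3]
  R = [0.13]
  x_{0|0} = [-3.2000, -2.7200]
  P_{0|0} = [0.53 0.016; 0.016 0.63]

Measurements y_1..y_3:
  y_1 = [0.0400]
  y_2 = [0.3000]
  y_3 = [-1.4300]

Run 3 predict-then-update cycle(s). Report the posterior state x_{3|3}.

x_post = [-6.9662, -6.3974]

step 1: x^-=[-4.2336, -2.7200]  P^-=[0.6831 0.2564; 0.2564 0.9300]  H_jac=[0.1074 -0.1672]  S=[0.1547]  K=[0.1973; -0.8272]  nu=[2.6105]  x^+=[-3.7186, -4.8795]  P^+=[0.6771 0.2816; 0.2816 0.8242]
step 2: x^-=[-5.5728, -4.8795]  P^-=[1.0602 0.5958; 0.5958 1.1242]  H_jac=[0.0889 -0.1016]  S=[0.1392]  K=[0.2426; -0.4395]  nu=[2.7224]  x^+=[-4.9125, -6.0761]  P^+=[1.0520 0.6107; 0.6107 1.0973]
step 3: x^-=[-7.2214, -6.0761]  P^-=[1.7245 1.0286; 1.0286 1.3973]  H_jac=[0.0682 -0.0811]  S=[0.1358]  K=[0.2521; -0.3174]  nu=[1.0121]  x^+=[-6.9662, -6.3974]  P^+=[1.7159 1.0395; 1.0395 1.3836]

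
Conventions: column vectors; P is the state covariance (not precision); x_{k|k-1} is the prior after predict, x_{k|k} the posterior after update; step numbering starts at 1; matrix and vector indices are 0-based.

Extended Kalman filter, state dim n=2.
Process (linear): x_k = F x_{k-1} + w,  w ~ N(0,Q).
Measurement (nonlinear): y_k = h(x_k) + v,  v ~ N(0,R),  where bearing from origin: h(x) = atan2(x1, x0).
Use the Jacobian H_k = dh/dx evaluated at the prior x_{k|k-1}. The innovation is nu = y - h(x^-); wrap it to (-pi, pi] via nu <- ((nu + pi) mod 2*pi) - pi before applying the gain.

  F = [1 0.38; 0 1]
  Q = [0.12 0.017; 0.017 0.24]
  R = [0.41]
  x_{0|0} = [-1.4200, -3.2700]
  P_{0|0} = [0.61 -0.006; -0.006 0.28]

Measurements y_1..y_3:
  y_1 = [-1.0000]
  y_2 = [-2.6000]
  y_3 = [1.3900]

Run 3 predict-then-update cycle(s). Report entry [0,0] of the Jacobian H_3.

H_jac[0,0] = 0.0942

step 1: x^-=[-2.6626, -3.2700]  P^-=[0.7659 0.1174; 0.1174 0.5200]  H_jac=[0.1839 -0.1497]  S=[0.4411]  K=[0.2794; -0.1276]  nu=[1.2542]  x^+=[-2.3121, -3.4300]  P^+=[0.7314 0.1331; 0.1331 0.5128]
step 2: x^-=[-3.6155, -3.4300]  P^-=[1.0267 0.3450; 0.3450 0.7528]  H_jac=[0.1381 -0.1456]  S=[0.4317]  K=[0.2121; -0.1435]  nu=[-0.2175]  x^+=[-3.6617, -3.3988]  P^+=[1.0072 0.3581; 0.3581 0.7439]
step 3: x^-=[-4.9532, -3.3988]  P^-=[1.5068 0.6578; 0.6578 0.9839]  H_jac=[0.0942 -0.1373]  S=[0.4249]  K=[0.1215; -0.1720]  nu=[-2.3530]  x^+=[-5.2391, -2.9940]  P^+=[1.5006 0.6667; 0.6667 0.9714]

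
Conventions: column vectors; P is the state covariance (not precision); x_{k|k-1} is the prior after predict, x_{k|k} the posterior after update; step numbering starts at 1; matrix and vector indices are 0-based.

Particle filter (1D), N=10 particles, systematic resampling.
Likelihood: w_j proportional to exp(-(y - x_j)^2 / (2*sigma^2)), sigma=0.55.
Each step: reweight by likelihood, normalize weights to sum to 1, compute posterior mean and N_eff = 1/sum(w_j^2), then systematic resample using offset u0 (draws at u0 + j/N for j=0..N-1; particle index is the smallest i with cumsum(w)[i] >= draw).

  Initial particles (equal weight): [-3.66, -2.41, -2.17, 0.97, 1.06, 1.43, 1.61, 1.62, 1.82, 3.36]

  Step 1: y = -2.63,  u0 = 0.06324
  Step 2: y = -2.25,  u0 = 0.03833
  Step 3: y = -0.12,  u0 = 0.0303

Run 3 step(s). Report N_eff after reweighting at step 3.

step 1: w=[0.0961, 0.5125, 0.3913, 0.0000, 0.0000, 0.0000, 0.0000, 0.0000, 0.0000, 0.0000]  mean=-2.4362  Neff=2.3526  idx=[0, 1, 1, 1, 1, 1, 2, 2, 2, 2]
step 2: w=[0.0043, 0.1091, 0.1091, 0.1091, 0.1091, 0.1091, 0.1126, 0.1126, 0.1126, 0.1126]  mean=-2.3072  Neff=9.0733  idx=[1, 2, 3, 4, 4, 5, 6, 7, 8, 9]
step 3: w=[0.0352, 0.0352, 0.0352, 0.0352, 0.0352, 0.0352, 0.1971, 0.1971, 0.1971, 0.1971]  mean=-2.2207  Neff=6.1386  idx=[0, 3, 6, 6, 7, 7, 8, 8, 9, 9]

N_eff = 6.1386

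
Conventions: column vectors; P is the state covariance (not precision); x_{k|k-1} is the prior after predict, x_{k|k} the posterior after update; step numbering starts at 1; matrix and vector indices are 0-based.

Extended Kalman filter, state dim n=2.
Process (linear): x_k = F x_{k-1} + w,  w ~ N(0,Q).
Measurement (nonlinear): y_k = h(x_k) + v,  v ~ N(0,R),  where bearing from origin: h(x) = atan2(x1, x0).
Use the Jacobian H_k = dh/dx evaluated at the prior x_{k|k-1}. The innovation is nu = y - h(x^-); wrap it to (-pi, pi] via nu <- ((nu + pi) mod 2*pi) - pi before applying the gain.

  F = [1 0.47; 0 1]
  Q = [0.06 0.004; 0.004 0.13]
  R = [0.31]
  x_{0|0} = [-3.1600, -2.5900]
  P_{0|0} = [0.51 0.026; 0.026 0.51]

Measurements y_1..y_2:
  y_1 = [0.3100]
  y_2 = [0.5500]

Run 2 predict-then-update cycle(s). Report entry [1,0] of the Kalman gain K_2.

step 1: x^-=[-4.3773, -2.5900]  P^-=[0.7071 0.2697; 0.2697 0.6400]  H_jac=[0.1001 -0.1692]  S=[0.3263]  K=[0.0771; -0.2492]  nu=[2.9173]  x^+=[-4.1523, -3.3169]  P^+=[0.7052 0.2760; 0.2760 0.6197]
step 2: x^-=[-5.7113, -3.3169]  P^-=[1.1615 0.5712; 0.5712 0.7497]  H_jac=[0.0760 -0.1309]  S=[0.3182]  K=[0.0425; -0.1720]  nu=[-3.1177]  x^+=[-5.8438, -2.7806]  P^+=[1.1609 0.5736; 0.5736 0.7403]

K[1,0] = -0.1720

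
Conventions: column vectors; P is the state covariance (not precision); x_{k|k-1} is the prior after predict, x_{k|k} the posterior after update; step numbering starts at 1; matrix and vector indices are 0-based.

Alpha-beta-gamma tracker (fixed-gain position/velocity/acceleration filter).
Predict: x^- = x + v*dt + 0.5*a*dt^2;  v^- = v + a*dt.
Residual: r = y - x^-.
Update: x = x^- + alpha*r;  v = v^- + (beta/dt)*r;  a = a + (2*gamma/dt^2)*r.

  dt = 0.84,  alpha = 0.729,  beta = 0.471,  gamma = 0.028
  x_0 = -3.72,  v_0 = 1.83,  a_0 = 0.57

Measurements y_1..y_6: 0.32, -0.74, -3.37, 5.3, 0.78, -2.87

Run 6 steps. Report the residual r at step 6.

step 1: x_pred=-1.9817  r=2.3017  x^+=-0.3038  v^+=3.5994  a^+=0.7527
step 2: x_pred=2.9853  r=-3.7253  x^+=0.2695  v^+=2.1428  a^+=0.4570
step 3: x_pred=2.2308  r=-5.6008  x^+=-1.8522  v^+=-0.6137  a^+=0.0125
step 4: x_pred=-2.3633  r=7.6633  x^+=3.2232  v^+=3.6937  a^+=0.6207
step 5: x_pred=6.5450  r=-5.7650  x^+=2.3423  v^+=0.9826  a^+=0.1632
step 6: x_pred=3.2253  r=-6.0953  x^+=-1.2182  v^+=-2.2980  a^+=-0.3206

resid = -6.0953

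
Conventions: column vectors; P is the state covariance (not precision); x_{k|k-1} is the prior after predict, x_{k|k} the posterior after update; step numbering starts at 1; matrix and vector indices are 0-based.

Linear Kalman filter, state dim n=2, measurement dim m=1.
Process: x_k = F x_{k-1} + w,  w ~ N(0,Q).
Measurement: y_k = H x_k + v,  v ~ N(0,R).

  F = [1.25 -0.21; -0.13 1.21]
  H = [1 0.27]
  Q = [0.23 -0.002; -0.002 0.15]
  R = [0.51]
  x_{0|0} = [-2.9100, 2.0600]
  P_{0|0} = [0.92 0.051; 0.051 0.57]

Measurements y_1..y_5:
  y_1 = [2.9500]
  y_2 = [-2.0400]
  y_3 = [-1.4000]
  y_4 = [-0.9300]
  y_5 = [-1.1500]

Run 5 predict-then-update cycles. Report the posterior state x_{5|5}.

step 1: x^-=[-4.0701, 2.8709]  P^-=[1.6659 -0.2178; -0.2178 0.9840]  S=[2.1300]  K=[0.7545; 0.0225]  nu=[6.2450]  x^+=[0.6417, 3.0113]  P^+=[0.4534 -0.2539; -0.2539 0.9830]
step 2: x^-=[0.1697, 3.5602]  P^-=[1.1150 -0.7165; -0.7165 1.6767]  S=[1.3604]  K=[0.6774; -0.1939]  nu=[-3.1710]  x^+=[-1.9785, 4.1750]  P^+=[0.4907 -0.5378; -0.5378 1.6256]
step 3: x^-=[-3.3498, 5.3090]  P^-=[1.3507 -1.3229; -1.3229 2.7075]  S=[1.3438]  K=[0.7394; -0.4404]  nu=[0.5164]  x^+=[-2.9680, 5.0815]  P^+=[0.6161 -0.8853; -0.8853 2.4468]
step 4: x^-=[-4.7771, 6.5345]  P^-=[1.7653 -2.0870; -2.0870 4.0213]  S=[1.4415]  K=[0.8337; -0.6946]  nu=[2.0828]  x^+=[-3.0406, 5.0878]  P^+=[0.7633 -1.2522; -1.2522 3.3259]
step 5: x^-=[-4.8692, 6.5515]  P^-=[2.2267 -2.8993; -2.8993 5.4262]  S=[1.5667]  K=[0.9216; -0.9154]  nu=[1.9503]  x^+=[-3.0717, 4.7662]  P^+=[0.8960 -1.5775; -1.5775 4.1133]

x_post = [-3.0717, 4.7662]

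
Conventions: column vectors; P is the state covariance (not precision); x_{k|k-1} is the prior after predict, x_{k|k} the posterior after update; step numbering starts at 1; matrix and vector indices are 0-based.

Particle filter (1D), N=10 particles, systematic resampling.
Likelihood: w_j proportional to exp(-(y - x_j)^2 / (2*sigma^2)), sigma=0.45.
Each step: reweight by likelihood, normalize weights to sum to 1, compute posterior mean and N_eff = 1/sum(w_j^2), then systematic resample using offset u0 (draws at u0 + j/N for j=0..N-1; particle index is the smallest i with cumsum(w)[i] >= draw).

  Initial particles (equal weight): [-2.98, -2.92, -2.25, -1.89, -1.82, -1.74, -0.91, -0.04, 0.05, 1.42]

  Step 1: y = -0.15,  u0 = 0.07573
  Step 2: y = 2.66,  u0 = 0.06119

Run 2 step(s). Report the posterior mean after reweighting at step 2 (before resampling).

post_mean = 0.0322

step 1: w=[0.0000, 0.0000, 0.0000, 0.0003, 0.0005, 0.0009, 0.1132, 0.4573, 0.4268, 0.0011]  mean=-0.1014  Neff=2.4748  idx=[6, 7, 7, 7, 7, 8, 8, 8, 8, 8]
step 2: w=[0.0000, 0.0493, 0.0493, 0.0493, 0.0493, 0.1605, 0.1605, 0.1605, 0.1605, 0.1605]  mean=0.0322  Neff=7.2154  idx=[2, 4, 5, 6, 6, 7, 7, 8, 9, 9]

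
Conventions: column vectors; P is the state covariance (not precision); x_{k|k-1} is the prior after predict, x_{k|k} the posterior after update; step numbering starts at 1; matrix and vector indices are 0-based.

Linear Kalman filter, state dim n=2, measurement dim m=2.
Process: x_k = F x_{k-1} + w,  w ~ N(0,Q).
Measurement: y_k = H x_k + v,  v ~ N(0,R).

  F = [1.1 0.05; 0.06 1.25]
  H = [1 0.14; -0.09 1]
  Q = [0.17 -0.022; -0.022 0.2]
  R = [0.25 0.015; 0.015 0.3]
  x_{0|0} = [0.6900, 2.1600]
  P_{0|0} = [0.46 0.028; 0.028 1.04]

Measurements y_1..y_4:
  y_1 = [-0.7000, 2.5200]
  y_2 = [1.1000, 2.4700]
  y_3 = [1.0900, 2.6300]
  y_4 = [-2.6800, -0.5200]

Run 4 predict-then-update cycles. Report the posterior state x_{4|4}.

x_post = [-1.1806, 0.9216]

step 1: x^-=[0.8670, 2.7414]  P^-=[0.7323 0.1119; 0.1119 1.8309]  S=[1.0495 0.3159; 0.3159 2.1166]  K=[0.7393 -0.0886; 0.0963 0.8459]  nu=[-1.9508, -0.1434]  x^+=[-0.5626, 2.4324]  P^+=[0.1834 0.0010; 0.0010 0.2553]
step 2: x^-=[-0.4972, 3.0067]  P^-=[0.3926 0.0074; 0.0074 0.5997]  S=[0.6565 0.0710; 0.0710 0.9015]  K=[0.6082 -0.0788; 0.0680 0.6591]  nu=[1.1763, -0.5814]  x^+=[0.2640, 2.7034]  P^+=[0.1510 -0.0009; -0.0009 0.1987]
step 3: x^-=[0.4256, 3.3951]  P^-=[0.3531 -0.0009; -0.0009 0.5108]  S=[0.6129 0.0538; 0.0538 0.8138]  K=[0.5829 -0.0787; 0.0604 0.6238]  nu=[0.1891, -0.7268]  x^+=[0.5930, 2.9532]  P^+=[0.1448 -0.0018; -0.0018 0.1879]
step 4: x^-=[0.8000, 3.7271]  P^-=[0.3455 -0.0032; -0.0032 0.4938]  S=[0.6042 0.0498; 0.0498 0.7972]  K=[0.5775 -0.0792; 0.0582 0.6162]  nu=[-4.0018, -4.1751]  x^+=[-1.1806, 0.9216]  P^+=[0.1435 -0.0022; -0.0022 0.1855]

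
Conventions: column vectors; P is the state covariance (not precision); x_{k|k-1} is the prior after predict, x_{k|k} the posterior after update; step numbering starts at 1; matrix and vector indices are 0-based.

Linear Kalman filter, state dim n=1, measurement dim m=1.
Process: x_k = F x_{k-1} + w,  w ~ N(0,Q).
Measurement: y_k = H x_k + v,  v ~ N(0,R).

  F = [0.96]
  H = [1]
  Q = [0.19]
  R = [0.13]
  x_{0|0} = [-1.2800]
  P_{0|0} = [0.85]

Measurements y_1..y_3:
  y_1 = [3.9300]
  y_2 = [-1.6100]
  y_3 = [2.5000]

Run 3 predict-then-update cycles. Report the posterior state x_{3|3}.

step 1: x^-=[-1.2288]  P^-=[0.9734]  S=[1.1034]  K=[0.8822]  nu=[5.1588]  x^+=[3.3222]  P^+=[0.1147]
step 2: x^-=[3.1893]  P^-=[0.2957]  S=[0.4257]  K=[0.6946]  nu=[-4.7993]  x^+=[-0.1444]  P^+=[0.0903]
step 3: x^-=[-0.1386]  P^-=[0.2732]  S=[0.4032]  K=[0.6776]  nu=[2.6386]  x^+=[1.6493]  P^+=[0.0881]

x_post = [1.6493]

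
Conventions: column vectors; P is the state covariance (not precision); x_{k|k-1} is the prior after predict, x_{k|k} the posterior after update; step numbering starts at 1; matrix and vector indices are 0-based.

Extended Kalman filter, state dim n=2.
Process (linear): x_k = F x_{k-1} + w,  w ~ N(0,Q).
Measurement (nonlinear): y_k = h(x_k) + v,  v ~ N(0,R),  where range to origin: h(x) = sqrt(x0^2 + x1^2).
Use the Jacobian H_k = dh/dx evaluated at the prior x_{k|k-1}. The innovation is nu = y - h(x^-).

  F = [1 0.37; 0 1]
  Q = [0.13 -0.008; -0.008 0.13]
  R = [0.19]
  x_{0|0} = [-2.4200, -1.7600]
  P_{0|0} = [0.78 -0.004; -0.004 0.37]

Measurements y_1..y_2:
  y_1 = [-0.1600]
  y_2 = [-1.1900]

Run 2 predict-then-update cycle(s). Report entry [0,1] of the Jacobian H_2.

H_jac[0,1] = -0.8322

step 1: x^-=[-3.0712, -1.7600]  P^-=[0.9577 0.1249; 0.1249 0.5000]  H_jac=[-0.8676 -0.4972]  S=[1.1423]  K=[-0.7818; -0.3125]  nu=[-3.6998]  x^+=[-0.1788, -0.6038]  P^+=[0.2595 -0.1542; -0.1542 0.3884]
step 2: x^-=[-0.4022, -0.6038]  P^-=[0.3286 -0.0184; -0.0184 0.5184]  H_jac=[-0.5544 -0.8322]  S=[0.6331]  K=[-0.2635; -0.6654]  nu=[-1.9155]  x^+=[0.1026, 0.6708]  P^+=[0.2847 -0.1295; -0.1295 0.2382]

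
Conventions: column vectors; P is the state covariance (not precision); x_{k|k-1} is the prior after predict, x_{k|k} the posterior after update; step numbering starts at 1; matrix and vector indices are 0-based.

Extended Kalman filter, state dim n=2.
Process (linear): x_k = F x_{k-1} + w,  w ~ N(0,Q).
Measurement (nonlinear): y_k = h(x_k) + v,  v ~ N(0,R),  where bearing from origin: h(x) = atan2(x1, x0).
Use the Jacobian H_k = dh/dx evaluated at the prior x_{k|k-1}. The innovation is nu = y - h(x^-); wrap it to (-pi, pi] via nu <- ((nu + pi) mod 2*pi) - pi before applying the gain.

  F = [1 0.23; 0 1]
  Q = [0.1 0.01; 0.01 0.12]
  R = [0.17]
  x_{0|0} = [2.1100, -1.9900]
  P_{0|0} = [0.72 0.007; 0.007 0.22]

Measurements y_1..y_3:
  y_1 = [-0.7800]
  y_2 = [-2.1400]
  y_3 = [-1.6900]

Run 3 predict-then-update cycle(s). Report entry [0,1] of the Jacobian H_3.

step 1: x^-=[1.6523, -1.9900]  P^-=[0.8349 0.0676; 0.0676 0.3400]  H_jac=[0.2975 0.2470]  S=[0.2745]  K=[0.9654; 0.3791]  nu=[0.0978]  x^+=[1.7468, -1.9529]  P^+=[0.5790 -0.0329; -0.0329 0.3005]
step 2: x^-=[1.2976, -1.9529]  P^-=[0.6798 0.0463; 0.0463 0.4205]  H_jac=[0.3552 0.2360]  S=[0.2870]  K=[0.8795; 0.4032]  nu=[-1.1557]  x^+=[0.2811, -2.4188]  P^+=[0.4578 -0.0555; -0.0555 0.3739]
step 3: x^-=[-0.2752, -2.4188]  P^-=[0.5520 0.0405; 0.0405 0.4939]  H_jac=[0.4081 -0.0464]  S=[0.2615]  K=[0.8545; -0.0245]  nu=[-0.0059]  x^+=[-0.2803, -2.4187]  P^+=[0.3611 0.0460; 0.0460 0.4937]

H_jac[0,1] = -0.0464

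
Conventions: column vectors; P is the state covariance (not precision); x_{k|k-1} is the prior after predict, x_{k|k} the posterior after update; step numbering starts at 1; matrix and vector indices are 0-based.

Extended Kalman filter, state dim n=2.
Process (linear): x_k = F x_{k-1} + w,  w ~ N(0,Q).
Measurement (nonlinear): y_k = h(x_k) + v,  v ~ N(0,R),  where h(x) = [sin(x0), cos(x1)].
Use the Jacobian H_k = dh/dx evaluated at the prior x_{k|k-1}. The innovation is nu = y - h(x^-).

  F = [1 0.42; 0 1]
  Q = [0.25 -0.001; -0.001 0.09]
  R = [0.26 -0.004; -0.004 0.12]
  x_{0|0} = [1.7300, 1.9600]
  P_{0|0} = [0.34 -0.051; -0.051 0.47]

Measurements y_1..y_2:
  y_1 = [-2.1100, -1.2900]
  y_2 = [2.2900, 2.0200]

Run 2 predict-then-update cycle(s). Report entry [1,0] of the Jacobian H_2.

H_jac[1,0] = 0.0000

step 1: x^-=[2.5532, 1.9600]  P^-=[0.6301 0.1454; 0.1454 0.5600]  H_jac=[-0.8318 0.0000; 0.0000 -0.9252]  S=[0.6960 0.1079; 0.1079 0.5994]  K=[-0.7389 -0.0914; -0.0409 -0.8571]  nu=[-2.6650, -0.9105]  x^+=[4.6056, 2.8494]  P^+=[0.2305 0.0087; 0.0087 0.1110]
step 2: x^-=[5.8024, 2.8494]  P^-=[0.5074 0.0543; 0.0543 0.2010]  H_jac=[0.8866 0.0000; 0.0000 -0.2880]  S=[0.6588 -0.0179; -0.0179 0.1367]  K=[0.6821 -0.0252; 0.0618 -0.4155]  nu=[2.7525, 2.9776]  x^+=[7.6047, 1.7823]  P^+=[0.2001 0.0200; 0.0200 0.1740]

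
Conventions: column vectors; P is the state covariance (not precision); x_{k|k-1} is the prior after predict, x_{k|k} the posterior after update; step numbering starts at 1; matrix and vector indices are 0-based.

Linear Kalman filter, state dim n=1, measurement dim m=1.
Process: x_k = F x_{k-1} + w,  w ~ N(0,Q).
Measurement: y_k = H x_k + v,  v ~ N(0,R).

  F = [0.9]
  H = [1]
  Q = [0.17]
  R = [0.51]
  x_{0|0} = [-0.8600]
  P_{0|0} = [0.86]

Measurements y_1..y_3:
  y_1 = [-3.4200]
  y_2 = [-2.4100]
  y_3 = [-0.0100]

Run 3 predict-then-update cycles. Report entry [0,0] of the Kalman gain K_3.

step 1: x^-=[-0.7740]  P^-=[0.8666]  S=[1.3766]  K=[0.6295]  nu=[-2.6460]  x^+=[-2.4397]  P^+=[0.3211]
step 2: x^-=[-2.1957]  P^-=[0.4301]  S=[0.9401]  K=[0.4575]  nu=[-0.2143]  x^+=[-2.2938]  P^+=[0.2333]
step 3: x^-=[-2.0644]  P^-=[0.3590]  S=[0.8690]  K=[0.4131]  nu=[2.0544]  x^+=[-1.2157]  P^+=[0.2107]

K[0,0] = 0.4131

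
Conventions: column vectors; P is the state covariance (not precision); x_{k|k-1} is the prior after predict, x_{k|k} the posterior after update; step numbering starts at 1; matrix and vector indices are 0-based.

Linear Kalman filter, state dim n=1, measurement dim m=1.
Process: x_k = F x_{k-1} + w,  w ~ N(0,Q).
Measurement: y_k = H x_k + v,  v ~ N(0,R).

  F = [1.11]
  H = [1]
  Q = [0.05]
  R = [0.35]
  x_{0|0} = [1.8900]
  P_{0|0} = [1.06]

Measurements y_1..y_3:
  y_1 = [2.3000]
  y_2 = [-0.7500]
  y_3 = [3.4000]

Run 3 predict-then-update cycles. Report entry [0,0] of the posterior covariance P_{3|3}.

P_post[0,0] = 0.1549

step 1: x^-=[2.0979]  P^-=[1.3560]  S=[1.7060]  K=[0.7948]  nu=[0.2021]  x^+=[2.2585]  P^+=[0.2782]
step 2: x^-=[2.5070]  P^-=[0.3928]  S=[0.7428]  K=[0.5288]  nu=[-3.2570]  x^+=[0.7847]  P^+=[0.1851]
step 3: x^-=[0.8710]  P^-=[0.2780]  S=[0.6280]  K=[0.4427]  nu=[2.5290]  x^+=[1.9906]  P^+=[0.1549]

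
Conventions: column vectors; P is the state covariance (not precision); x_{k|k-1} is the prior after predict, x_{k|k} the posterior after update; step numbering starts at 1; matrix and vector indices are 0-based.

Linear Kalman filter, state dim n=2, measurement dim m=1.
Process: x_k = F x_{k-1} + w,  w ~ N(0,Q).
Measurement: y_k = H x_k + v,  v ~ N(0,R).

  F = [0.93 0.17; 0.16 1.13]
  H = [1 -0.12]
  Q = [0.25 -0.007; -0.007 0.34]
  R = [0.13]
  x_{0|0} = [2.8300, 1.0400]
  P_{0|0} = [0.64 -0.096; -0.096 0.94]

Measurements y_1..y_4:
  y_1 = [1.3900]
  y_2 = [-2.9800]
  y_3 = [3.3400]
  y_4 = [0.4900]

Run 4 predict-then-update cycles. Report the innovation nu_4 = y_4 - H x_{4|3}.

innov = [-1.9659]

step 1: x^-=[2.8087, 1.6280]  P^-=[0.8003 0.1653; 0.1653 1.5220]  S=[0.9126]  K=[0.8553; -0.0190]  nu=[-1.2233]  x^+=[1.7624, 1.6512]  P^+=[0.1328 0.1801; 0.1801 1.5216]
step 2: x^-=[1.9198, 2.1479]  P^-=[0.4658 0.4993; 0.4993 2.3515]  S=[0.5098]  K=[0.7961; 0.4258]  nu=[-4.6420]  x^+=[-1.7758, 0.1713]  P^+=[0.1427 0.3264; 0.3264 2.2591]
step 3: x^-=[-1.6224, -0.0905]  P^-=[0.5419 0.8001; 0.8001 3.3463]  S=[0.5281]  K=[0.8444; 0.7548]  nu=[4.9515]  x^+=[2.5586, 3.6469]  P^+=[0.1654 0.4636; 0.4636 3.0455]
step 4: x^-=[2.9995, 4.5304]  P^-=[0.6277 1.1024; 1.1024 4.4006]  S=[0.5564]  K=[0.8902; 1.0322]  nu=[-1.9659]  x^+=[1.2494, 2.5012]  P^+=[0.1867 0.5911; 0.5911 3.8078]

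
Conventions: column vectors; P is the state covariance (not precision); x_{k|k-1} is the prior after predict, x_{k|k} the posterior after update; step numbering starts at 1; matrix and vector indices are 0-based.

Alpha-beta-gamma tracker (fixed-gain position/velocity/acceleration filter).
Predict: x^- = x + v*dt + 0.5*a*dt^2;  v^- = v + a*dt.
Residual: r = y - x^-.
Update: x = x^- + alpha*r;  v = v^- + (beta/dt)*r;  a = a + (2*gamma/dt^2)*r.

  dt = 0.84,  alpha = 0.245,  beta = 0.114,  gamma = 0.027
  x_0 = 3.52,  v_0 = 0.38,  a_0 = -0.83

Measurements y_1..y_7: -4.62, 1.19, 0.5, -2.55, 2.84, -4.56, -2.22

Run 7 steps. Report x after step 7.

step 1: x_pred=3.5464  r=-8.1664  x^+=1.5456  v^+=-1.4255  a^+=-1.4550
step 2: x_pred=-0.1651  r=1.3551  x^+=0.1669  v^+=-2.4638  a^+=-1.3513
step 3: x_pred=-2.3794  r=2.8794  x^+=-1.6740  v^+=-3.2081  a^+=-1.1309
step 4: x_pred=-4.7677  r=2.2177  x^+=-4.2244  v^+=-3.8570  a^+=-0.9612
step 5: x_pred=-7.8034  r=10.6434  x^+=-5.1958  v^+=-3.2200  a^+=-0.1466
step 6: x_pred=-7.9523  r=3.3923  x^+=-7.1212  v^+=-2.8828  a^+=0.1130
step 7: x_pred=-9.5028  r=7.2828  x^+=-7.7185  v^+=-1.7995  a^+=0.6703

x_post = -7.7185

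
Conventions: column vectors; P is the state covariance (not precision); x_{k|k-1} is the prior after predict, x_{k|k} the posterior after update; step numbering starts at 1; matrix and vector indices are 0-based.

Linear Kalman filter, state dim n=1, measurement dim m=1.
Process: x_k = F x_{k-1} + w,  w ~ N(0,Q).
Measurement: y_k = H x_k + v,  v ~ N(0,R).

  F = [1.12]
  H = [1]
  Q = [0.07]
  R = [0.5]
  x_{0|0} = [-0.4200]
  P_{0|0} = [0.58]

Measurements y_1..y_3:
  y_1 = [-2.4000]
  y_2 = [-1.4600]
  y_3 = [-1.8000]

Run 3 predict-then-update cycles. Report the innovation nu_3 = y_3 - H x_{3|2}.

innov = [0.0668]

step 1: x^-=[-0.4704]  P^-=[0.7976]  S=[1.2976]  K=[0.6147]  nu=[-1.9296]  x^+=[-1.6564]  P^+=[0.3073]
step 2: x^-=[-1.8552]  P^-=[0.4555]  S=[0.9555]  K=[0.4767]  nu=[0.3952]  x^+=[-1.6668]  P^+=[0.2384]
step 3: x^-=[-1.8668]  P^-=[0.3690]  S=[0.8690]  K=[0.4246]  nu=[0.0668]  x^+=[-1.8385]  P^+=[0.2123]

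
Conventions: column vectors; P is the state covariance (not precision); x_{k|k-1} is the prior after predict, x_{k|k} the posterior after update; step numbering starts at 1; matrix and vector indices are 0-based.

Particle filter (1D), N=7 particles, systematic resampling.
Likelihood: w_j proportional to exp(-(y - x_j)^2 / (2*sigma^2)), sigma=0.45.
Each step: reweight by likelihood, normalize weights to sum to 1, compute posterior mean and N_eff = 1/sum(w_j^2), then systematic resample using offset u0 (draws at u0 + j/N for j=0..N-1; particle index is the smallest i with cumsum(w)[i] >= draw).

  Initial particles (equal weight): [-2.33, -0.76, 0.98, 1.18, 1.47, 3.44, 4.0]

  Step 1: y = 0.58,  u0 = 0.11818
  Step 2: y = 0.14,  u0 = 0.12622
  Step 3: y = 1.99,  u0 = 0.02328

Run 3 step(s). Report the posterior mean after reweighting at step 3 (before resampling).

post_mean = 1.0791

step 1: w=[0.0000, 0.0096, 0.5441, 0.3321, 0.1143, 0.0000, 0.0000]  mean=1.0857  Neff=2.3840  idx=[2, 2, 2, 2, 3, 3, 4]
step 2: w=[0.2056, 0.2056, 0.2056, 0.2056, 0.0813, 0.0813, 0.0149]  mean=1.0198  Neff=5.4768  idx=[0, 1, 2, 2, 3, 4, 5]
step 3: w=[0.1009, 0.1009, 0.1009, 0.1009, 0.1009, 0.2478, 0.2478]  mean=1.0791  Neff=5.7571  idx=[0, 1, 3, 4, 5, 5, 6]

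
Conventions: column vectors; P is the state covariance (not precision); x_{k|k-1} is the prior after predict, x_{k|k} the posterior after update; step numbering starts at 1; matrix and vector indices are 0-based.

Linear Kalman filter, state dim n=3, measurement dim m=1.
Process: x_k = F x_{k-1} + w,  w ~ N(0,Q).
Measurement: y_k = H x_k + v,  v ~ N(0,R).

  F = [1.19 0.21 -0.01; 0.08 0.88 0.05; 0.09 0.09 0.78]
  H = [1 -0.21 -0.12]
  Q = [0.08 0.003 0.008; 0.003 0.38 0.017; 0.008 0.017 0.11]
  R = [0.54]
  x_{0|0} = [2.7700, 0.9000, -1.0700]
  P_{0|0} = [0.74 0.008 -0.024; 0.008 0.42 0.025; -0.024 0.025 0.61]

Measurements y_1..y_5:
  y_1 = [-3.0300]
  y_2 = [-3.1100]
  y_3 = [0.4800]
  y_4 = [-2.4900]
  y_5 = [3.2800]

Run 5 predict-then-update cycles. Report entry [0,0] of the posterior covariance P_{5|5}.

step 1: x^-=[3.4960, 0.9601, -0.5043]  P^-=[1.1510 0.1579 0.0733; 0.1579 0.7146 0.0957; 0.0733 0.0957 0.4908]  S=[1.6505]  K=[0.6719; -0.0022; -0.0035]  nu=[-6.3849]  x^+=[-0.7942, 0.9743, -0.4821]  P^+=[0.4058 0.1604 0.0771; 0.1604 0.7146 0.0957; 0.0771 0.0957 0.4908]
step 2: x^-=[-0.7357, 0.7697, -0.3598]  P^-=[0.7641 0.3488 0.1684; 0.3488 0.9689 0.1808; 0.1684 0.1808 0.4445]  S=[1.1754]  K=[0.5706; 0.1052; 0.0656]  nu=[-2.2558]  x^+=[-2.0228, 0.5325, -0.5079]  P^+=[0.3815 0.2782 0.1244; 0.2782 0.9559 0.1727; 0.1244 0.1727 0.4395]
step 3: x^-=[-2.2902, 0.2814, -0.5303]  P^-=[0.7978 0.5194 0.2421; 0.5194 1.1791 0.2643; 0.2421 0.2643 0.4344]  S=[1.1331]  K=[0.5822; 0.2119; 0.1187]  nu=[2.7657]  x^+=[-0.6802, 0.8673, -0.2021]  P^+=[0.4137 0.3796 0.1638; 0.3796 1.1283 0.2358; 0.1638 0.2358 0.4185]
step 4: x^-=[-0.6252, 0.6987, -0.1408]  P^-=[0.9006 0.6646 0.3085; 0.6646 1.3329 0.3323; 0.3085 0.3323 0.4393]  S=[1.1692]  K=[0.6192; 0.2949; 0.1591]  nu=[-1.7349]  x^+=[-1.6995, 0.1870, -0.4168]  P^+=[0.4523 0.4511 0.1933; 0.4511 1.2312 0.2775; 0.1933 0.2775 0.4098]
step 5: x^-=[-1.9789, 0.0078, -0.4612]  P^-=[0.9945 0.7652 0.3578; 0.7652 1.4269 0.3774; 0.3578 0.3774 0.4463]  S=[1.2156]  K=[0.6506; 0.3457; 0.1851]  nu=[5.2052]  x^+=[1.4076, 1.8073, 0.5024]  P^+=[0.4800 0.4918 0.2114; 0.4918 1.2816 0.2996; 0.2114 0.2996 0.4047]

P_post[0,0] = 0.4800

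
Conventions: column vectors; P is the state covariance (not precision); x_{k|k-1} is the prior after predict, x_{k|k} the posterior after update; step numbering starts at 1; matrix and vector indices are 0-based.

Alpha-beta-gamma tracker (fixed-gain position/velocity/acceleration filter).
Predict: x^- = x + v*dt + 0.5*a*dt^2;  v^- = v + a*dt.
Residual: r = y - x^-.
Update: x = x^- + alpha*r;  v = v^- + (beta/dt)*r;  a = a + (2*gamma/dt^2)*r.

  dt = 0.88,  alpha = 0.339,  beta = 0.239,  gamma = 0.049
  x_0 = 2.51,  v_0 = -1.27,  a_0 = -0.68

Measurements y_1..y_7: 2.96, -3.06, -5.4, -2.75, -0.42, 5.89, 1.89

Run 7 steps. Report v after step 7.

v_post = 5.3058

step 1: x_pred=1.1291  r=1.8309  x^+=1.7498  v^+=-1.3711  a^+=-0.4483
step 2: x_pred=0.3696  r=-3.4296  x^+=-0.7930  v^+=-2.6971  a^+=-0.8823
step 3: x_pred=-3.5081  r=-1.8919  x^+=-4.1495  v^+=-3.9873  a^+=-1.1217
step 4: x_pred=-8.0927  r=5.3427  x^+=-6.2815  v^+=-3.5235  a^+=-0.4456
step 5: x_pred=-9.5547  r=9.1347  x^+=-6.4580  v^+=-1.4347  a^+=0.7104
step 6: x_pred=-7.4455  r=13.3355  x^+=-2.9248  v^+=2.8122  a^+=2.3980
step 7: x_pred=0.4785  r=1.4115  x^+=0.9570  v^+=5.3058  a^+=2.5766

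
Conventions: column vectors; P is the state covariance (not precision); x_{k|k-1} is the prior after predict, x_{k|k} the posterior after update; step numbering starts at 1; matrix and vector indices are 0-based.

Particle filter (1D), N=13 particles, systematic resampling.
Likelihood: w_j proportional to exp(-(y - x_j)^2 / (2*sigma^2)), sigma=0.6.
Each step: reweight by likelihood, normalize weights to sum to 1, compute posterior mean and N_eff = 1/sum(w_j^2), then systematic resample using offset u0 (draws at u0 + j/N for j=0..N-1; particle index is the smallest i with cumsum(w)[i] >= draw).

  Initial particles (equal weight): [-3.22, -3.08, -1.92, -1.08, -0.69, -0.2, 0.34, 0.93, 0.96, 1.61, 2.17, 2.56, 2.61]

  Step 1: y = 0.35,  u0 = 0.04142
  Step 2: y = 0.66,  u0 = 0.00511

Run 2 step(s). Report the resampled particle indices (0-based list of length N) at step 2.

step 1: w=[0.0000, 0.0000, 0.0002, 0.0178, 0.0678, 0.2000, 0.3045, 0.1908, 0.1816, 0.0336, 0.0031, 0.0003, 0.0003]  mean=0.4111  Neff=4.8039  idx=[4, 5, 5, 5, 6, 6, 6, 6, 7, 7, 8, 8, 9]
step 2: w=[0.0094, 0.0422, 0.0422, 0.0422, 0.1023, 0.1023, 0.1023, 0.1023, 0.1066, 0.1066, 0.1041, 0.1041, 0.0337]  mean=0.5595  Neff=10.7793  idx=[0, 2, 4, 4, 5, 6, 7, 7, 8, 9, 10, 10, 11]

resampled_idx = [0, 2, 4, 4, 5, 6, 7, 7, 8, 9, 10, 10, 11]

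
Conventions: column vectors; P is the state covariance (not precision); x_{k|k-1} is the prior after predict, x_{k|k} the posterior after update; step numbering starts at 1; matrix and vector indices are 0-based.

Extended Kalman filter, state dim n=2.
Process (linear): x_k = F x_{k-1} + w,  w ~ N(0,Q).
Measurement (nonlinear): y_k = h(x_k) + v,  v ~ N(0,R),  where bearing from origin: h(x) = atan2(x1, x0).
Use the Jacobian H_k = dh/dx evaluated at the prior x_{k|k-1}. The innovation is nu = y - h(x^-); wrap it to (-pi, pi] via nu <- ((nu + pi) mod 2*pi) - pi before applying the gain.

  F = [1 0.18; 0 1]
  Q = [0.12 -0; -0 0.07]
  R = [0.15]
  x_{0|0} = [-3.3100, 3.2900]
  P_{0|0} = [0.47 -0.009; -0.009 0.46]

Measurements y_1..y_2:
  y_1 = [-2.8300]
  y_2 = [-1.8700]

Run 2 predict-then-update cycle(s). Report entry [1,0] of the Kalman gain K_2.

step 1: x^-=[-2.7178, 3.2900]  P^-=[0.6017 0.0738; 0.0738 0.5300]  H_jac=[-0.1807 -0.1492]  S=[0.1854]  K=[-0.6456; -0.4985]  nu=[1.1919]  x^+=[-3.4874, 2.6958]  P^+=[0.5244 0.0141; 0.0141 0.4839]
step 2: x^-=[-3.0021, 2.6958]  P^-=[0.6651 0.1012; 0.1012 0.5539]  H_jac=[-0.1656 -0.1844]  S=[0.1933]  K=[-0.6665; -0.6153]  nu=[2.0033]  x^+=[-4.3373, 1.4632]  P^+=[0.5793 0.0220; 0.0220 0.4808]

K[1,0] = -0.6153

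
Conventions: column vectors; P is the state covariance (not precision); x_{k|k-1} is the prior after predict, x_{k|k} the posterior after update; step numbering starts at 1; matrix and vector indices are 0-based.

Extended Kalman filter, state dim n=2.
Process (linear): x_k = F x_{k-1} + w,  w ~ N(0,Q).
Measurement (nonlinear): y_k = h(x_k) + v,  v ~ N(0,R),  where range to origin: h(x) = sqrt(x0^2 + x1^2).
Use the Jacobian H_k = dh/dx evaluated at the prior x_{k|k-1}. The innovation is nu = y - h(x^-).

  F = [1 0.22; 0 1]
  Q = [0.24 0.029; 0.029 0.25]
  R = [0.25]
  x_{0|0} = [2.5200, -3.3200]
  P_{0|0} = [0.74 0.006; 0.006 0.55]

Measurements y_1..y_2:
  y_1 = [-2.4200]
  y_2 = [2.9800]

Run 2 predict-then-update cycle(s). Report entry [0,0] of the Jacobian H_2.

H_jac[0,0] = -0.3183

step 1: x^-=[1.7896, -3.3200]  P^-=[1.0093 0.1560; 0.1560 0.8000]  H_jac=[0.4745 -0.8803]  S=[0.9668]  K=[0.3533; -0.6518]  nu=[-6.1916]  x^+=[-0.3979, 0.7159]  P^+=[0.8886 0.3786; 0.3786 0.3892]
step 2: x^-=[-0.2404, 0.7159]  P^-=[1.3140 0.4933; 0.4933 0.6392]  H_jac=[-0.3183 0.9480]  S=[0.6599]  K=[0.0748; 0.6803]  nu=[2.2248]  x^+=[-0.0740, 2.2295]  P^+=[1.3103 0.4597; 0.4597 0.3338]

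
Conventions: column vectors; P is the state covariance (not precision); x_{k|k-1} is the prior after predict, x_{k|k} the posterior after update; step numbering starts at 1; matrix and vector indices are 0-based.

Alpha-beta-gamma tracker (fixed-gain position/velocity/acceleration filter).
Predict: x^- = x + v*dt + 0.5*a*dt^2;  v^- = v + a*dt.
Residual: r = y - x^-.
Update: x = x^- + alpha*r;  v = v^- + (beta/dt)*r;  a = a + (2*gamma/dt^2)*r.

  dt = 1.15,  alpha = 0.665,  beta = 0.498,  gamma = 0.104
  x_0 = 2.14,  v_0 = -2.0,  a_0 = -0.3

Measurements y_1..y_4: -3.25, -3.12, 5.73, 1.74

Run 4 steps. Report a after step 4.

a_post = 1.3272

step 1: x_pred=-0.3584  r=-2.8916  x^+=-2.2813  v^+=-3.5972  a^+=-0.7548
step 2: x_pred=-6.9172  r=3.7972  x^+=-4.3921  v^+=-2.8209  a^+=-0.1576
step 3: x_pred=-7.7402  r=13.4702  x^+=1.2175  v^+=2.8311  a^+=1.9610
step 4: x_pred=5.7700  r=-4.0300  x^+=3.0900  v^+=3.3411  a^+=1.3272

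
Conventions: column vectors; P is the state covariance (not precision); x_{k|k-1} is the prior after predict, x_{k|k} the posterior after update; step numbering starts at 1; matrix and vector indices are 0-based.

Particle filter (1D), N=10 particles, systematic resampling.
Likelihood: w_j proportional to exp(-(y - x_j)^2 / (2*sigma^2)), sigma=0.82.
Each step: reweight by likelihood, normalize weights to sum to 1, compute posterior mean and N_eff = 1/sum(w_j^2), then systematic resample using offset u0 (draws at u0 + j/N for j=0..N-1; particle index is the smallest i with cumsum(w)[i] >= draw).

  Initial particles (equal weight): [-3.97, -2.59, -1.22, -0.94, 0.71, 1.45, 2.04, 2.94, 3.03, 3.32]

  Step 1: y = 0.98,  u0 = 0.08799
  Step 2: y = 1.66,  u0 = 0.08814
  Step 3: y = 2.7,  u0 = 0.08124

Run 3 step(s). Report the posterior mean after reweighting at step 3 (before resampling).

step 1: w=[0.0000, 0.0000, 0.0112, 0.0264, 0.3882, 0.3478, 0.1777, 0.0236, 0.0180, 0.0070]  mean=1.2509  Neff=3.2783  idx=[4, 4, 4, 4, 5, 5, 5, 6, 6, 8]
step 2: w=[0.0731, 0.0731, 0.0731, 0.0731, 0.1384, 0.1384, 0.1384, 0.1285, 0.1285, 0.0354]  mean=1.4412  Neff=8.8410  idx=[1, 2, 3, 4, 5, 6, 6, 7, 8, 9]
step 3: w=[0.0139, 0.0139, 0.0139, 0.0828, 0.0828, 0.0828, 0.0828, 0.1914, 0.1914, 0.2441]  mean=2.0306  Neff=6.2154  idx=[3, 4, 5, 7, 7, 8, 8, 9, 9, 9]

post_mean = 2.0306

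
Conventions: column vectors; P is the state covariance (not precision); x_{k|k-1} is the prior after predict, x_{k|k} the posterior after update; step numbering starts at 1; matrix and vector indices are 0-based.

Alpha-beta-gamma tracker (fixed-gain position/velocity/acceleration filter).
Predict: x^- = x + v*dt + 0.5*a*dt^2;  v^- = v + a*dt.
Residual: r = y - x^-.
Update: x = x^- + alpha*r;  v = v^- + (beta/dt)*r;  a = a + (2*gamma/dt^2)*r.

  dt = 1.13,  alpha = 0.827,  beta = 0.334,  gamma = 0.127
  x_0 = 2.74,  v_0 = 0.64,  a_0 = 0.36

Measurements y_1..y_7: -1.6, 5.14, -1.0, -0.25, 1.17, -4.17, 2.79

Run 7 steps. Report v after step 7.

step 1: x_pred=3.6930  r=-5.2930  x^+=-0.6843  v^+=-0.5177  a^+=-0.6929
step 2: x_pred=-1.7117  r=6.8517  x^+=3.9547  v^+=0.7245  a^+=0.6700
step 3: x_pred=5.2012  r=-6.2012  x^+=0.0728  v^+=-0.3512  a^+=-0.5635
step 4: x_pred=-0.6839  r=0.4339  x^+=-0.3251  v^+=-0.8597  a^+=-0.4772
step 5: x_pred=-1.6012  r=2.7712  x^+=0.6906  v^+=-0.5799  a^+=0.0741
step 6: x_pred=0.0826  r=-4.2526  x^+=-3.4343  v^+=-1.7531  a^+=-0.7719
step 7: x_pred=-5.9081  r=8.6981  x^+=1.2852  v^+=-0.0544  a^+=0.9584

v_post = -0.0544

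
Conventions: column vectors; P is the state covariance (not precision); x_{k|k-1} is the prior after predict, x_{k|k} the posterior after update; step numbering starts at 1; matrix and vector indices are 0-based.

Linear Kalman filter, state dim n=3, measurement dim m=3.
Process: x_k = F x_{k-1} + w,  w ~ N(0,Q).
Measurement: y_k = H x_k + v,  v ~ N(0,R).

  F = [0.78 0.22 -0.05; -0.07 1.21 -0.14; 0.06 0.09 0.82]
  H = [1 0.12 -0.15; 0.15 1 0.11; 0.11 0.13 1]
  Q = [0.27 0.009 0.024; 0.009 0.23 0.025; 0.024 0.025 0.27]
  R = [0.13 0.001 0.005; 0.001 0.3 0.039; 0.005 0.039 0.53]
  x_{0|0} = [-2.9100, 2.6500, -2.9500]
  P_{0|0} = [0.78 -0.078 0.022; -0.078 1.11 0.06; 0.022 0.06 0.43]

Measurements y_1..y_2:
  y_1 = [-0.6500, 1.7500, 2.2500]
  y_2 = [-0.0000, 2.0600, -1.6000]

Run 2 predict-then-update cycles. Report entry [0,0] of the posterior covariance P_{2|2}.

P_post[0,0] = 0.0996

step 1: x^-=[-1.5393, 3.8232, -2.3551]  P^-=[0.7695 0.1847 0.0829; 0.1847 1.8607 0.1454; 0.0829 0.1454 0.5811]  S=[0.9536 0.5055 0.1541; 0.5055 2.2752 0.5423; 0.1541 0.5423 1.2132]  K=[0.8413 -0.0707 0.0826; -0.0423 0.8563 -0.0415; -0.0635 -0.0112 0.5152]  nu=[0.0773, -1.5832, 4.2774]  x^+=[-1.0089, 2.2869, -0.1386]  P^+=[0.1200 -0.0392 0.0372; -0.0392 0.2632 -0.0187; 0.0372 -0.0187 0.2706]
step 2: x^-=[-0.2769, 2.8571, 0.0316]  P^-=[0.3405 0.0358 0.0408; 0.0358 0.6349 -0.0013; 0.0408 -0.0013 0.4550]  S=[0.4862 0.1609 0.0292; 0.1609 0.9599 0.1872; 0.0292 0.1872 1.0095]  K=[0.7043 -0.0363 0.0685; 0.0103 0.6731 -0.0407; -0.0780 -0.0196 0.4609]  nu=[-0.0612, -0.7591, -1.9726]  x^+=[-0.4275, 2.4258, -0.8579]  P^+=[0.0996 -0.0258 0.0308; -0.0258 0.2063 -0.0192; 0.0308 -0.0192 0.2422]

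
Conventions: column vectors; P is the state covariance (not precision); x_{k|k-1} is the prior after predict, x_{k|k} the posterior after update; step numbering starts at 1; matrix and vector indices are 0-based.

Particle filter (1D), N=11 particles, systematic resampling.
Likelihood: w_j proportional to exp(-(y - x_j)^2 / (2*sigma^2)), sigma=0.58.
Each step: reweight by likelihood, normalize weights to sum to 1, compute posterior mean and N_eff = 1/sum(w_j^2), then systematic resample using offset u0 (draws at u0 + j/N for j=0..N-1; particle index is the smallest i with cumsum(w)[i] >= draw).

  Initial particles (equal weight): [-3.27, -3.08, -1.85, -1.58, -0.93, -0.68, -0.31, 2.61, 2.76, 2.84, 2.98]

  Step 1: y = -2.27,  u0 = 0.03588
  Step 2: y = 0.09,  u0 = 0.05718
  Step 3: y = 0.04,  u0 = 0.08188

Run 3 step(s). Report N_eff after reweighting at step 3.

N_eff = 9.3251

step 1: w=[0.1153, 0.1923, 0.3922, 0.2512, 0.0353, 0.0119, 0.0017, 0.0000, 0.0000, 0.0000, 0.0000]  mean=-2.1334  Neff=3.7226  idx=[0, 1, 1, 2, 2, 2, 2, 2, 3, 3, 3]
step 2: w=[0.0000, 0.0000, 0.0000, 0.0563, 0.0563, 0.0563, 0.0563, 0.0563, 0.2396, 0.2396, 0.2396]  mean=-1.6560  Neff=5.3195  idx=[4, 5, 7, 8, 8, 8, 9, 9, 10, 10, 10]
step 3: w=[0.0280, 0.0280, 0.0280, 0.1145, 0.1145, 0.1145, 0.1145, 0.1145, 0.1145, 0.1145, 0.1145]  mean=-1.6027  Neff=9.3251  idx=[2, 3, 4, 5, 6, 6, 7, 8, 9, 10, 10]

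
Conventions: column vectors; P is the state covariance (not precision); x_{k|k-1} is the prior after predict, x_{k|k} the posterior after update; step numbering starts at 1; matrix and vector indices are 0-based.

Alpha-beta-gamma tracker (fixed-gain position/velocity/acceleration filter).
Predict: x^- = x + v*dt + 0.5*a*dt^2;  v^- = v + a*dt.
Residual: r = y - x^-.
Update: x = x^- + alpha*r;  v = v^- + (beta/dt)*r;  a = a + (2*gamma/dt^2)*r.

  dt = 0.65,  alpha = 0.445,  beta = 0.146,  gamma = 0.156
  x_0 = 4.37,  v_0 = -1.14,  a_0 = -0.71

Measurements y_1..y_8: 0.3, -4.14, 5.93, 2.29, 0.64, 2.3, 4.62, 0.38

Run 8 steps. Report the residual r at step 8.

resid = -17.3375

step 1: x_pred=3.4790  r=-3.1790  x^+=2.0644  v^+=-2.3156  a^+=-3.0576
step 2: x_pred=-0.0867  r=-4.0533  x^+=-1.8904  v^+=-5.2134  a^+=-6.0508
step 3: x_pred=-6.5574  r=12.4874  x^+=-1.0005  v^+=-6.3416  a^+=3.1706
step 4: x_pred=-4.4527  r=6.7427  x^+=-1.4522  v^+=-2.7662  a^+=8.1499
step 5: x_pred=-1.5286  r=2.1686  x^+=-0.5635  v^+=3.0183  a^+=9.7513
step 6: x_pred=3.4583  r=-1.1583  x^+=2.9429  v^+=9.0965  a^+=8.8959
step 7: x_pred=10.7348  r=-6.1148  x^+=8.0137  v^+=13.5053  a^+=4.3803
step 8: x_pred=17.7175  r=-17.3375  x^+=10.0023  v^+=12.4582  a^+=-8.4228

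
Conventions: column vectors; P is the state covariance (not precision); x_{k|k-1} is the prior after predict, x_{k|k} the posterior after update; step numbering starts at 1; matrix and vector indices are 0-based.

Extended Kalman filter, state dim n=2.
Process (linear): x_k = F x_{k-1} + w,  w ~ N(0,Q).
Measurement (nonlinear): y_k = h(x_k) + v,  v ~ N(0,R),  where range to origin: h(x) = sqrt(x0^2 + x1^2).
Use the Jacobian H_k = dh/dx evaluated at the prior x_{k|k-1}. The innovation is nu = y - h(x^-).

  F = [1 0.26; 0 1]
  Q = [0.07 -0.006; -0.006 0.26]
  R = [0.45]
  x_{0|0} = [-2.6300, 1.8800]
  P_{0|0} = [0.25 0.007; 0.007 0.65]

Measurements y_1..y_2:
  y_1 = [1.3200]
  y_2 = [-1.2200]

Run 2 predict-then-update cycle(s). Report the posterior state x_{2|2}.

x_post = [-0.5355, 0.3887]

step 1: x^-=[-2.1412, 1.8800]  P^-=[0.3676 0.1700; 0.1700 0.9100]  H_jac=[-0.7515 0.6598]  S=[0.8851]  K=[-0.1853; 0.5340]  nu=[-1.5294]  x^+=[-1.8577, 1.0633]  P^+=[0.3372 0.2576; 0.2576 0.6576]
step 2: x^-=[-1.5813, 1.0633]  P^-=[0.5856 0.4226; 0.4226 0.9176]  H_jac=[-0.8298 0.5580]  S=[0.7476]  K=[-0.3346; 0.2158]  nu=[-3.1255]  x^+=[-0.5355, 0.3887]  P^+=[0.5019 0.4766; 0.4766 0.8828]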